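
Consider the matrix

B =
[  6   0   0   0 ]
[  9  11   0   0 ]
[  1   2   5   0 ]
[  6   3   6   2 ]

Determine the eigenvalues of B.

B is lower triangular, so its eigenvalues are the diagonal entries.
Diagonal: 6, 11, 5, 2.

2, 5, 6, 11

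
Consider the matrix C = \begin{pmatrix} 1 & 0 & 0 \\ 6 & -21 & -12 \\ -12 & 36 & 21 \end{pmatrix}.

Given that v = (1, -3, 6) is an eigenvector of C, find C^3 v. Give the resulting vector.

First find the eigenvalue: Cv = (1, -3, 6) = 1·(1, -3, 6), so λ = 1.
Then C^3 v = λ^3·v = 1^3·(1, -3, 6) = 1·(1, -3, 6) = (1, -3, 6).

(1, -3, 6)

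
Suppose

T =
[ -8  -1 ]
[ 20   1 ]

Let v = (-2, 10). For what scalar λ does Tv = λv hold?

-3

Compute Tv: T·(-2, 10) = (6, -30).
Since Tv = λv, compare component 1: 6 = λ·-2, so λ = -3.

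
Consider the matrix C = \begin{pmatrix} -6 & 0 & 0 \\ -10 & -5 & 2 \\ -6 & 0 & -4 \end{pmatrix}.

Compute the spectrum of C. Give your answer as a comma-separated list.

The characteristic polynomial is p(λ) = det(λI - C).
Expanding along the first row, p(λ) = λ^3 + 15λ^2 + 74λ + 120.
Rational-root test: λ = -6 gives p(-6) = 0.
Factor out (λ + 6): p(λ) = (λ + 6)·(λ^2 + 9λ + 20).
The quadratic factors as (λ + 5)·(λ + 4).
Eigenvalues: -6, -5, -4.

-6, -5, -4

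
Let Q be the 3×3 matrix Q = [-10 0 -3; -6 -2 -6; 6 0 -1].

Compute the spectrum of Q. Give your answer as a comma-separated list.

-7, -4, -2

Compute the characteristic polynomial p(lambda) = det(lambda·I - Q).
Expanding the 3×3 determinant: p(lambda) = lambda^3 + 13·lambda^2 + 50·lambda + 56.
Since p(-4) = 0, lambda = -4 is a root.
Factor out (lambda + 4): p(lambda) = (lambda + 4)·(lambda^2 + 9·lambda + 14).
The quadratic factors as (lambda + 7)·(lambda + 2).
Eigenvalues: -7, -4, -2.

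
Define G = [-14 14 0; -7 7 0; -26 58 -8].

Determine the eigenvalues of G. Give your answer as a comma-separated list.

Set up det(lambda·I - G) = 0.
Expanding along the first row, p(lambda) = lambda^3 + 15·lambda^2 + 56·lambda.
Rational-root test: lambda = 0 gives p(0) = 0.
Dividing by lambda leaves lambda^2 + 15·lambda + 56.
The quadratic factors as (lambda + 8)·(lambda + 7).
Eigenvalues: -8, -7, 0.

-8, -7, 0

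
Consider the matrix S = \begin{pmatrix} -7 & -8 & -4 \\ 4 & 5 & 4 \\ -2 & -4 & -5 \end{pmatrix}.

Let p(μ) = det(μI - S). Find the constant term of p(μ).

p(μ) = μ^3 + 7μ^2 + 15μ + 9.
The constant term is 9.

9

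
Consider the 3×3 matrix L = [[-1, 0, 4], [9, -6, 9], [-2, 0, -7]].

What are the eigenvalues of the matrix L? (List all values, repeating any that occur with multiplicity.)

-6, -5, -3

The characteristic polynomial is p(s) = det(sI - L).
Expanding the 3×3 determinant: p(s) = s^3 + 14s^2 + 63s + 90.
Try s = -5: p(-5) = 0, so -5 is a root.
Factor out (s + 5): p(s) = (s + 5)·(s^2 + 9s + 18).
The quadratic factors as (s + 6)·(s + 3).
Eigenvalues: -6, -5, -3.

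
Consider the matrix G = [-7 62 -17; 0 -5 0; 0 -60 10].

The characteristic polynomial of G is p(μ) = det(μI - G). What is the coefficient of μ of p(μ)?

p(μ) = μ^3 + 2μ^2 - 85μ - 350.
The coefficient of μ is -85.

-85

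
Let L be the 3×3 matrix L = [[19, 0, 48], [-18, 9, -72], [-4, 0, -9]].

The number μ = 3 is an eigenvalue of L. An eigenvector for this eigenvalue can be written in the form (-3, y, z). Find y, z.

We need (L - 3I)v = 0.
L - 3I = [[16, 0, 48], [-18, 6, -72], [-4, 0, -12]].
Row 1: (16)·-3 + (0)·y + (48)·z = 0
Row 2: (-18)·-3 + (6)·y + (-72)·z = 0
Row 3: (-4)·-3 + (0)·y + (-12)·z = 0
Solving gives y = 3, z = 1.
Check: L·(-3, 3, 1) = (-9, 9, 3) = 3·(-3, 3, 1).

3, 1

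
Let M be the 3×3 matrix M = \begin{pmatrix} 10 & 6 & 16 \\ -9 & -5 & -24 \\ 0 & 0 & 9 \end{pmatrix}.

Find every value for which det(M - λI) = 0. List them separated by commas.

1, 4, 9

The characteristic polynomial is p(λ) = det(λI - M).
Expanding along the first row, p(λ) = λ^3 - 14λ^2 + 49λ - 36.
Rational-root test: λ = 1 gives p(1) = 0.
Factor out (λ - 1): p(λ) = (λ - 1)·(λ^2 - 13λ + 36).
The quadratic factors as (λ - 4)·(λ - 9).
Eigenvalues: 1, 4, 9.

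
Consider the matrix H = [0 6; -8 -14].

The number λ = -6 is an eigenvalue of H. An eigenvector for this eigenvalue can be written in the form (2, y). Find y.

We need (H + 6I)v = 0.
H + 6I = [[6, 6], [-8, -8]].
Row 1: (6)·2 + (6)·y = 0
Row 2: (-8)·2 + (-8)·y = 0
Solving gives y = -2.
Check: H·(2, -2) = (-12, 12) = -6·(2, -2).

-2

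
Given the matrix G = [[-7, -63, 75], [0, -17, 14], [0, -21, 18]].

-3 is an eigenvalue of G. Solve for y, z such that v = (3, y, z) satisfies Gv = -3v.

1, 1

We need (G + 3I)v = 0.
G + 3I = [[-4, -63, 75], [0, -14, 14], [0, -21, 21]].
Row 1: (-4)·3 + (-63)·y + (75)·z = 0
Row 2: (0)·3 + (-14)·y + (14)·z = 0
Row 3: (0)·3 + (-21)·y + (21)·z = 0
Solving gives y = 1, z = 1.
Check: G·(3, 1, 1) = (-9, -3, -3) = -3·(3, 1, 1).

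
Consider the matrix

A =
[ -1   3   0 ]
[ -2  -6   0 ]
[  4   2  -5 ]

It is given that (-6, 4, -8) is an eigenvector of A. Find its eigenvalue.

Compute Av: A·(-6, 4, -8) = (18, -12, 24).
Since Av = λv, compare component 1: 18 = λ·-6, so λ = -3.

-3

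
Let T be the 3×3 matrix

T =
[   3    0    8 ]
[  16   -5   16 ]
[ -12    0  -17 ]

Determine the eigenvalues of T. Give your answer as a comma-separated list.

Compute the characteristic polynomial p(lambda) = det(lambda·I - T).
Expanding along the first row, p(lambda) = lambda^3 + 19·lambda^2 + 115·lambda + 225.
Try lambda = -5: p(-5) = 0, so -5 is a root.
Dividing by (lambda + 5) leaves lambda^2 + 14·lambda + 45.
The quadratic factors as (lambda + 9)·(lambda + 5).
Eigenvalues: -9, -5, -5.

-9, -5, -5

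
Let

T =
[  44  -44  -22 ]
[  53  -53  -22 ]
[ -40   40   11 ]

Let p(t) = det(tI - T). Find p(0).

p(0) = det(0·I − T) = det(−T) = (−1)^3·det(T).
det(T) = 0, so p(0) = 0.

0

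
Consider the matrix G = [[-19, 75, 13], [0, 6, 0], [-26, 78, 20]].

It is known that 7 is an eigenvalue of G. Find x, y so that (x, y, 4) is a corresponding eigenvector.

We need (G - 7I)v = 0.
G - 7I = [[-26, 75, 13], [0, -1, 0], [-26, 78, 13]].
Row 1: (-26)·x + (75)·y + (13)·4 = 0
Row 2: (0)·x + (-1)·y + (0)·4 = 0
Row 3: (-26)·x + (78)·y + (13)·4 = 0
Solving gives x = 2, y = 0.
Check: G·(2, 0, 4) = (14, 0, 28) = 7·(2, 0, 4).

2, 0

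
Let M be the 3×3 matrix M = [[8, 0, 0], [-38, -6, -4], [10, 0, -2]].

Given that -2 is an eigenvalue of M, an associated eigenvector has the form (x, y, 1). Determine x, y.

0, -1

We need (M + 2I)v = 0.
M + 2I = [[10, 0, 0], [-38, -4, -4], [10, 0, 0]].
Row 1: (10)·x + (0)·y + (0)·1 = 0
Row 2: (-38)·x + (-4)·y + (-4)·1 = 0
Row 3: (10)·x + (0)·y + (0)·1 = 0
Solving gives x = 0, y = -1.
Check: M·(0, -1, 1) = (0, 2, -2) = -2·(0, -1, 1).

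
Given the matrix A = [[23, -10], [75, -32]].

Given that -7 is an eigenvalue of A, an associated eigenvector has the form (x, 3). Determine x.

1

We need (A + 7I)v = 0.
A + 7I = [[30, -10], [75, -25]].
Row 1: (30)·x + (-10)·3 = 0
Row 2: (75)·x + (-25)·3 = 0
Solving gives x = 1.
Check: A·(1, 3) = (-7, -21) = -7·(1, 3).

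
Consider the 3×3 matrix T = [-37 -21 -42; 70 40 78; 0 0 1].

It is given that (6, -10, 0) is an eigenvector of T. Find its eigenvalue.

-2

Compute Tv: T·(6, -10, 0) = (-12, 20, 0).
Since Tv = λv, compare component 1: -12 = λ·6, so λ = -2.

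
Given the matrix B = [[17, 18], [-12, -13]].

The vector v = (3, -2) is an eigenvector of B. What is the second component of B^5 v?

First find the eigenvalue: Bv = (15, -10) = 5·(3, -2), so λ = 5.
Then B^5 v = λ^5·v = 5^5·(3, -2) = 3125·(3, -2) = (9375, -6250).

-6250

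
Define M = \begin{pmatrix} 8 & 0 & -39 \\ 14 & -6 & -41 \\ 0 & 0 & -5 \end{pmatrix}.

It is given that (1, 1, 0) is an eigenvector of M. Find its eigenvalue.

Compute Mv: M·(1, 1, 0) = (8, 8, 0).
Since Mv = λv, compare component 1: 8 = λ·1, so λ = 8.

8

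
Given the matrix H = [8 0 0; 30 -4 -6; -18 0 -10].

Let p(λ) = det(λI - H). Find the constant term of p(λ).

-320

p(λ) = λ^3 + 6λ^2 - 72λ - 320.
The constant term is -320.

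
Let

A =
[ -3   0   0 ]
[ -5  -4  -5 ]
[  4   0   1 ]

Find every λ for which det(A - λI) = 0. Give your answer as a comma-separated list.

Compute the characteristic polynomial p(λ) = det(λI - A).
Expanding the 3×3 determinant: p(λ) = λ^3 + 6λ^2 + 5λ - 12.
Try λ = 1: p(1) = 0, so 1 is a root.
Dividing by (λ - 1) leaves λ^2 + 7λ + 12.
The quadratic factors as (λ + 4)·(λ + 3).
Eigenvalues: -4, -3, 1.

-4, -3, 1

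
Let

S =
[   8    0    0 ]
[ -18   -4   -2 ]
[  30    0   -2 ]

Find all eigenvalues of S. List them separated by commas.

The characteristic polynomial is p(lambda) = det(lambda·I - S).
Cofactor expansion gives p(lambda) = lambda^3 - 2·lambda^2 - 40·lambda - 64.
Try lambda = 8: p(8) = 0, so 8 is a root.
Factor out (lambda - 8): p(lambda) = (lambda - 8)·(lambda^2 + 6·lambda + 8).
The quadratic factors as (lambda + 4)·(lambda + 2).
Eigenvalues: -4, -2, 8.

-4, -2, 8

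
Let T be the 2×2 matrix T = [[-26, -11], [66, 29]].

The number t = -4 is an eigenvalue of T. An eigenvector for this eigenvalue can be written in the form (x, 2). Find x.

We need (T + 4I)v = 0.
T + 4I = [[-22, -11], [66, 33]].
Row 1: (-22)·x + (-11)·2 = 0
Row 2: (66)·x + (33)·2 = 0
Solving gives x = -1.
Check: T·(-1, 2) = (4, -8) = -4·(-1, 2).

-1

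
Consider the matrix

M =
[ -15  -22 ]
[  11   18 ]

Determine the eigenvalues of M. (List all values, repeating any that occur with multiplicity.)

-4, 7

det(M - μI) = (-15 - μ)(18 - μ) - (-22)·(11) = μ^2 - 3μ - 28.
This factors as (μ + 4)·(μ - 7) = 0.
Eigenvalues: -4, 7.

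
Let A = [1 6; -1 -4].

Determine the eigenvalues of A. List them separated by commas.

-2, -1

det(A - lambda·I) = (1 - lambda)(-4 - lambda) - (6)·(-1) = lambda^2 + 3·lambda + 2.
This factors as (lambda + 2)·(lambda + 1) = 0.
Eigenvalues: -2, -1.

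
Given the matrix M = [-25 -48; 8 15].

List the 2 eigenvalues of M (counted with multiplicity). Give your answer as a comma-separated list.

-9, -1

det(M - rI) = (-25 - r)(15 - r) - (-48)·(8) = r^2 + 10r + 9.
This factors as (r + 9)·(r + 1) = 0.
Eigenvalues: -9, -1.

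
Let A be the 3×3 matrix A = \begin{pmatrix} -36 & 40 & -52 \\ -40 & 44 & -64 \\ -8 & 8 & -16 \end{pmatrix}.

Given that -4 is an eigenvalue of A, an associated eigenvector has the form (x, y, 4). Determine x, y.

-4, 2

We need (A + 4I)v = 0.
A + 4I = [[-32, 40, -52], [-40, 48, -64], [-8, 8, -12]].
Row 1: (-32)·x + (40)·y + (-52)·4 = 0
Row 2: (-40)·x + (48)·y + (-64)·4 = 0
Row 3: (-8)·x + (8)·y + (-12)·4 = 0
Solving gives x = -4, y = 2.
Check: A·(-4, 2, 4) = (16, -8, -16) = -4·(-4, 2, 4).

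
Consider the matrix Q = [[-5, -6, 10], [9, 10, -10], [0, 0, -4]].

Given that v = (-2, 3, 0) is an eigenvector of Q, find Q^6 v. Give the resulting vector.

(-8192, 12288, 0)

First find the eigenvalue: Qv = (-8, 12, 0) = 4·(-2, 3, 0), so λ = 4.
Then Q^6 v = λ^6·v = 4^6·(-2, 3, 0) = 4096·(-2, 3, 0) = (-8192, 12288, 0).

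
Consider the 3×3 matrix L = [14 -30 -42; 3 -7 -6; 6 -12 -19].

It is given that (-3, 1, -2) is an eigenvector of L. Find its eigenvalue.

Compute Lv: L·(-3, 1, -2) = (12, -4, 8).
Since Lv = λv, compare component 1: 12 = λ·-3, so λ = -4.

-4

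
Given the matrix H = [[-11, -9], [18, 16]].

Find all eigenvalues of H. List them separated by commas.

det(H - λI) = (-11 - λ)(16 - λ) - (-9)·(18) = λ^2 - 5λ - 14.
This factors as (λ + 2)·(λ - 7) = 0.
Eigenvalues: -2, 7.

-2, 7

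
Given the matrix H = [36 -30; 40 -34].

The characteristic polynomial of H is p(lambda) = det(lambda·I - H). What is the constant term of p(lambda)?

p(lambda) = lambda^2 - 2·lambda - 24.
The constant term is -24.

-24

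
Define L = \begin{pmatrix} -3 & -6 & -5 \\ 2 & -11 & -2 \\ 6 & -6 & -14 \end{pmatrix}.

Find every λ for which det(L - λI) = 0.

Compute the characteristic polynomial p(λ) = det(λI - L).
Expanding along the first row, p(λ) = λ^3 + 28λ^2 + 259λ + 792.
Try λ = -9: p(-9) = 0, so -9 is a root.
Factor out (λ + 9): p(λ) = (λ + 9)·(λ^2 + 19λ + 88).
The quadratic factors as (λ + 11)·(λ + 8).
Eigenvalues: -11, -9, -8.

-11, -9, -8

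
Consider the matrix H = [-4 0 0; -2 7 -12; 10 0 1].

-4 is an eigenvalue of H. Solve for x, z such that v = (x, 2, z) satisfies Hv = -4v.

We need (H + 4I)v = 0.
H + 4I = [[0, 0, 0], [-2, 11, -12], [10, 0, 5]].
Row 1: (0)·x + (0)·2 + (0)·z = 0
Row 2: (-2)·x + (11)·2 + (-12)·z = 0
Row 3: (10)·x + (0)·2 + (5)·z = 0
Solving gives x = -1, z = 2.
Check: H·(-1, 2, 2) = (4, -8, -8) = -4·(-1, 2, 2).

-1, 2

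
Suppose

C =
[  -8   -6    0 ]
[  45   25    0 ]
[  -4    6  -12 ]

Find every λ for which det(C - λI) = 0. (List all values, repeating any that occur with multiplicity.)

Set up det(λI - C) = 0.
Expanding along the first row, p(λ) = λ^3 - 5λ^2 - 134λ + 840.
Try λ = -12: p(-12) = 0, so -12 is a root.
Dividing by (λ + 12) leaves λ^2 - 17λ + 70.
The quadratic factors as (λ - 7)·(λ - 10).
Eigenvalues: -12, 7, 10.

-12, 7, 10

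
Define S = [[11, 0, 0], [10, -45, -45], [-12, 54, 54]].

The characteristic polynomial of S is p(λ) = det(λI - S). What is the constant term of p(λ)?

0

p(λ) = λ^3 - 20λ^2 + 99λ.
The constant term is 0.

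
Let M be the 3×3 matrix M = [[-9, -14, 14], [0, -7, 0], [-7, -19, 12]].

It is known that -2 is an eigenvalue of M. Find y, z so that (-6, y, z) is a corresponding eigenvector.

0, -3

We need (M + 2I)v = 0.
M + 2I = [[-7, -14, 14], [0, -5, 0], [-7, -19, 14]].
Row 1: (-7)·-6 + (-14)·y + (14)·z = 0
Row 2: (0)·-6 + (-5)·y + (0)·z = 0
Row 3: (-7)·-6 + (-19)·y + (14)·z = 0
Solving gives y = 0, z = -3.
Check: M·(-6, 0, -3) = (12, 0, 6) = -2·(-6, 0, -3).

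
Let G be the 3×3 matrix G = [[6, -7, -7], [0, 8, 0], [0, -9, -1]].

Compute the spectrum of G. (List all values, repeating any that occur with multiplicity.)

-1, 6, 8

The characteristic polynomial is p(lambda) = det(lambda·I - G).
Expanding along the first row, p(lambda) = lambda^3 - 13·lambda^2 + 34·lambda + 48.
Rational-root test: lambda = 6 gives p(6) = 0.
Factor out (lambda - 6): p(lambda) = (lambda - 6)·(lambda^2 - 7·lambda - 8).
The quadratic factors as (lambda + 1)·(lambda - 8).
Eigenvalues: -1, 6, 8.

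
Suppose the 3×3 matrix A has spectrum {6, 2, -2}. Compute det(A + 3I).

45

If A has eigenvalues 6, 2, -2, then A + 3I has eigenvalues 9, 5, 1.
det(A + 3I) = (9) · (5) · (1) = 45.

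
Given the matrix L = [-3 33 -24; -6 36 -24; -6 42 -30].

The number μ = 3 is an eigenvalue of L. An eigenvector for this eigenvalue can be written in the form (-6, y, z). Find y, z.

-4, -4

We need (L - 3I)v = 0.
L - 3I = [[-6, 33, -24], [-6, 33, -24], [-6, 42, -33]].
Row 1: (-6)·-6 + (33)·y + (-24)·z = 0
Row 2: (-6)·-6 + (33)·y + (-24)·z = 0
Row 3: (-6)·-6 + (42)·y + (-33)·z = 0
Solving gives y = -4, z = -4.
Check: L·(-6, -4, -4) = (-18, -12, -12) = 3·(-6, -4, -4).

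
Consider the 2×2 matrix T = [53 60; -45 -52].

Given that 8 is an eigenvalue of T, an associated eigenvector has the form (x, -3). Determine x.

4

We need (T - 8I)v = 0.
T - 8I = [[45, 60], [-45, -60]].
Row 1: (45)·x + (60)·-3 = 0
Row 2: (-45)·x + (-60)·-3 = 0
Solving gives x = 4.
Check: T·(4, -3) = (32, -24) = 8·(4, -3).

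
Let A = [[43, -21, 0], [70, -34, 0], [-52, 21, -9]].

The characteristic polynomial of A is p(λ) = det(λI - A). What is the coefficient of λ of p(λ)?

p(λ) = λ^3 - 73λ + 72.
The coefficient of λ is -73.

-73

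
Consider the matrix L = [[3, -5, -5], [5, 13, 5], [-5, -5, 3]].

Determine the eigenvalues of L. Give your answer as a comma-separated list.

3, 8, 8

Compute the characteristic polynomial p(λ) = det(λI - L).
Expanding along the first row, p(λ) = λ^3 - 19λ^2 + 112λ - 192.
Since p(8) = 0, λ = 8 is a root.
Factor out (λ - 8): p(λ) = (λ - 8)·(λ^2 - 11λ + 24).
The quadratic factors as (λ - 3)·(λ - 8).
Eigenvalues: 3, 8, 8.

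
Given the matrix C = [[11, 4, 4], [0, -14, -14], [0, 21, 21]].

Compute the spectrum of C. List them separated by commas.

0, 7, 11

Compute the characteristic polynomial p(s) = det(sI - C).
Expanding the 3×3 determinant: p(s) = s^3 - 18s^2 + 77s.
Since p(7) = 0, s = 7 is a root.
Factor out (s - 7): p(s) = (s - 7)·(s^2 - 11s).
The quadratic factors as s·(s - 11).
Eigenvalues: 0, 7, 11.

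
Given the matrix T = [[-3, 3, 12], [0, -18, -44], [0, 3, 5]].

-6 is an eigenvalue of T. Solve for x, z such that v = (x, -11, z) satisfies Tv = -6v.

We need (T + 6I)v = 0.
T + 6I = [[3, 3, 12], [0, -12, -44], [0, 3, 11]].
Row 1: (3)·x + (3)·-11 + (12)·z = 0
Row 2: (0)·x + (-12)·-11 + (-44)·z = 0
Row 3: (0)·x + (3)·-11 + (11)·z = 0
Solving gives x = -1, z = 3.
Check: T·(-1, -11, 3) = (6, 66, -18) = -6·(-1, -11, 3).

-1, 3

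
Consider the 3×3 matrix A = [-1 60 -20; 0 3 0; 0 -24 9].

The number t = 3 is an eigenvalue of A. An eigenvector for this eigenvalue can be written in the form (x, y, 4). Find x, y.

We need (A - 3I)v = 0.
A - 3I = [[-4, 60, -20], [0, 0, 0], [0, -24, 6]].
Row 1: (-4)·x + (60)·y + (-20)·4 = 0
Row 2: (0)·x + (0)·y + (0)·4 = 0
Row 3: (0)·x + (-24)·y + (6)·4 = 0
Solving gives x = -5, y = 1.
Check: A·(-5, 1, 4) = (-15, 3, 12) = 3·(-5, 1, 4).

-5, 1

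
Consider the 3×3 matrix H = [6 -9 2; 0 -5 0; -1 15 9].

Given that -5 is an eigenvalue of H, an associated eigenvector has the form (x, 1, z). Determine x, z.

1, -1

We need (H + 5I)v = 0.
H + 5I = [[11, -9, 2], [0, 0, 0], [-1, 15, 14]].
Row 1: (11)·x + (-9)·1 + (2)·z = 0
Row 2: (0)·x + (0)·1 + (0)·z = 0
Row 3: (-1)·x + (15)·1 + (14)·z = 0
Solving gives x = 1, z = -1.
Check: H·(1, 1, -1) = (-5, -5, 5) = -5·(1, 1, -1).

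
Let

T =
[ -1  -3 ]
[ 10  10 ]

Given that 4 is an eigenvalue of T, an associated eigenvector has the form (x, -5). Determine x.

3

We need (T - 4I)v = 0.
T - 4I = [[-5, -3], [10, 6]].
Row 1: (-5)·x + (-3)·-5 = 0
Row 2: (10)·x + (6)·-5 = 0
Solving gives x = 3.
Check: T·(3, -5) = (12, -20) = 4·(3, -5).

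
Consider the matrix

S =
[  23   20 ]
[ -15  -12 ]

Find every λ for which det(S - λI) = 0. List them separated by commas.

det(S - lambda·I) = (23 - lambda)(-12 - lambda) - (20)·(-15) = lambda^2 - 11·lambda + 24.
This factors as (lambda - 3)·(lambda - 8) = 0.
Eigenvalues: 3, 8.

3, 8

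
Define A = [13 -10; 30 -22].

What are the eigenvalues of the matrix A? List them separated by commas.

-7, -2

det(A - λI) = (13 - λ)(-22 - λ) - (-10)·(30) = λ^2 + 9λ + 14.
This factors as (λ + 7)·(λ + 2) = 0.
Eigenvalues: -7, -2.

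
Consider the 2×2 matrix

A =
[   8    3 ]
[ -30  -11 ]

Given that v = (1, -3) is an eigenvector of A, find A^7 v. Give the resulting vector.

(-1, 3)

First find the eigenvalue: Av = (-1, 3) = -1·(1, -3), so λ = -1.
Then A^7 v = λ^7·v = (-1)^7·(1, -3) = -1·(1, -3) = (-1, 3).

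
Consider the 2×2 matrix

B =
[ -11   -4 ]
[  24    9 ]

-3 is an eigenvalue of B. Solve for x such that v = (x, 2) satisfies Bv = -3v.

We need (B + 3I)v = 0.
B + 3I = [[-8, -4], [24, 12]].
Row 1: (-8)·x + (-4)·2 = 0
Row 2: (24)·x + (12)·2 = 0
Solving gives x = -1.
Check: B·(-1, 2) = (3, -6) = -3·(-1, 2).

-1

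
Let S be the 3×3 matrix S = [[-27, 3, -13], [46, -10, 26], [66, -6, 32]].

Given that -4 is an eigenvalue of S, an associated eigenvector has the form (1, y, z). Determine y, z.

-1, -2

We need (S + 4I)v = 0.
S + 4I = [[-23, 3, -13], [46, -6, 26], [66, -6, 36]].
Row 1: (-23)·1 + (3)·y + (-13)·z = 0
Row 2: (46)·1 + (-6)·y + (26)·z = 0
Row 3: (66)·1 + (-6)·y + (36)·z = 0
Solving gives y = -1, z = -2.
Check: S·(1, -1, -2) = (-4, 4, 8) = -4·(1, -1, -2).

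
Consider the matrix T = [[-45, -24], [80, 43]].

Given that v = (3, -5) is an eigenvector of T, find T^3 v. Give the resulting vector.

(-375, 625)

First find the eigenvalue: Tv = (-15, 25) = -5·(3, -5), so λ = -5.
Then T^3 v = λ^3·v = (-5)^3·(3, -5) = -125·(3, -5) = (-375, 625).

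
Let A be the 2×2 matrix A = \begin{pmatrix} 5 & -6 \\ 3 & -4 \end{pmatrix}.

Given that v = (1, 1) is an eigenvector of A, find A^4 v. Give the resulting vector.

First find the eigenvalue: Av = (-1, -1) = -1·(1, 1), so λ = -1.
Then A^4 v = λ^4·v = (-1)^4·(1, 1) = 1·(1, 1) = (1, 1).

(1, 1)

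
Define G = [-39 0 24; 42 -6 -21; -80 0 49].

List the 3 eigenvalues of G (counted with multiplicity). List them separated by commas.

Set up det(μI - G) = 0.
Expanding along the first row, p(μ) = μ^3 - 4μ^2 - 51μ + 54.
Try μ = -6: p(-6) = 0, so -6 is a root.
Factor out (μ + 6): p(μ) = (μ + 6)·(μ^2 - 10μ + 9).
The quadratic factors as (μ - 1)·(μ - 9).
Eigenvalues: -6, 1, 9.

-6, 1, 9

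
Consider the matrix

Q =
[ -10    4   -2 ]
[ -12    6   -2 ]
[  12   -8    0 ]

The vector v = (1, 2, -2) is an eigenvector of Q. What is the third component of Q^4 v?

-32

First find the eigenvalue: Qv = (2, 4, -4) = 2·(1, 2, -2), so λ = 2.
Then Q^4 v = λ^4·v = 2^4·(1, 2, -2) = 16·(1, 2, -2) = (16, 32, -32).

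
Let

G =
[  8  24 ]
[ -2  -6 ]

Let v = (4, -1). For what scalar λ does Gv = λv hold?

2

Compute Gv: G·(4, -1) = (8, -2).
Since Gv = λv, compare component 1: 8 = λ·4, so λ = 2.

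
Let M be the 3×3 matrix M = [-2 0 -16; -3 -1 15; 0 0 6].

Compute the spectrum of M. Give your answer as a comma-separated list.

The characteristic polynomial is p(lambda) = det(lambda·I - M).
Cofactor expansion gives p(lambda) = lambda^3 - 3·lambda^2 - 16·lambda - 12.
Rational-root test: lambda = -2 gives p(-2) = 0.
Factor out (lambda + 2): p(lambda) = (lambda + 2)·(lambda^2 - 5·lambda - 6).
The quadratic factors as (lambda + 1)·(lambda - 6).
Eigenvalues: -2, -1, 6.

-2, -1, 6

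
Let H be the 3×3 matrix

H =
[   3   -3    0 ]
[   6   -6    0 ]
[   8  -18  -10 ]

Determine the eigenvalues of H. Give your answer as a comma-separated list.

Set up det(λI - H) = 0.
Expanding along the first row, p(λ) = λ^3 + 13λ^2 + 30λ.
Rational-root test: λ = 0 gives p(0) = 0.
Dividing by λ leaves λ^2 + 13λ + 30.
The quadratic factors as (λ + 10)·(λ + 3).
Eigenvalues: -10, -3, 0.

-10, -3, 0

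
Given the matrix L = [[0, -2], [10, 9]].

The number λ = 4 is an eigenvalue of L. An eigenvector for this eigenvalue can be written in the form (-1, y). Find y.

We need (L - 4I)v = 0.
L - 4I = [[-4, -2], [10, 5]].
Row 1: (-4)·-1 + (-2)·y = 0
Row 2: (10)·-1 + (5)·y = 0
Solving gives y = 2.
Check: L·(-1, 2) = (-4, 8) = 4·(-1, 2).

2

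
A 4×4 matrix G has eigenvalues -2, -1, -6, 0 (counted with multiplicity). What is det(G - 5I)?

If G has eigenvalues -2, -1, -6, 0, then G - 5I has eigenvalues -7, -6, -11, -5.
det(G - 5I) = (-7) · (-6) · (-11) · (-5) = 2310.

2310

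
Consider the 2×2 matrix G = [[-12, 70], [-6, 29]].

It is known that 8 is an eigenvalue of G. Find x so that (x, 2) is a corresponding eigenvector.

We need (G - 8I)v = 0.
G - 8I = [[-20, 70], [-6, 21]].
Row 1: (-20)·x + (70)·2 = 0
Row 2: (-6)·x + (21)·2 = 0
Solving gives x = 7.
Check: G·(7, 2) = (56, 16) = 8·(7, 2).

7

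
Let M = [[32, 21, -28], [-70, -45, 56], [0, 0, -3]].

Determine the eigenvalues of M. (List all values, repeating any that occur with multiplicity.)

-10, -3, -3

Compute the characteristic polynomial p(λ) = det(λI - M).
Expanding along the first row, p(λ) = λ^3 + 16λ^2 + 69λ + 90.
Since p(-3) = 0, λ = -3 is a root.
Factor out (λ + 3): p(λ) = (λ + 3)·(λ^2 + 13λ + 30).
The quadratic factors as (λ + 10)·(λ + 3).
Eigenvalues: -10, -3, -3.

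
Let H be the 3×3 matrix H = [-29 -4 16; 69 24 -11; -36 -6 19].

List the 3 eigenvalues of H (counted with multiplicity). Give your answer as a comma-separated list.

-5, 9, 10

Set up det(rI - H) = 0.
Cofactor expansion gives p(r) = r^3 - 14r^2 - 5r + 450.
Try r = 10: p(10) = 0, so 10 is a root.
Factor out (r - 10): p(r) = (r - 10)·(r^2 - 4r - 45).
The quadratic factors as (r + 5)·(r - 9).
Eigenvalues: -5, 9, 10.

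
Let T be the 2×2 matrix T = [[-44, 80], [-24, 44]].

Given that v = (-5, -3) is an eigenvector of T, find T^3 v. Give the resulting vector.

First find the eigenvalue: Tv = (-20, -12) = 4·(-5, -3), so λ = 4.
Then T^3 v = λ^3·v = 4^3·(-5, -3) = 64·(-5, -3) = (-320, -192).

(-320, -192)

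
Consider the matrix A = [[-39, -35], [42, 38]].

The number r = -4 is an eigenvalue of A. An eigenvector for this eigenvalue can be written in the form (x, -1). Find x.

1

We need (A + 4I)v = 0.
A + 4I = [[-35, -35], [42, 42]].
Row 1: (-35)·x + (-35)·-1 = 0
Row 2: (42)·x + (42)·-1 = 0
Solving gives x = 1.
Check: A·(1, -1) = (-4, 4) = -4·(1, -1).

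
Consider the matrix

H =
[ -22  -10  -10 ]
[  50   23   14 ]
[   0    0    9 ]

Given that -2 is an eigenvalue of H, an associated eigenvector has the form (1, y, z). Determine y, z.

We need (H + 2I)v = 0.
H + 2I = [[-20, -10, -10], [50, 25, 14], [0, 0, 11]].
Row 1: (-20)·1 + (-10)·y + (-10)·z = 0
Row 2: (50)·1 + (25)·y + (14)·z = 0
Row 3: (0)·1 + (0)·y + (11)·z = 0
Solving gives y = -2, z = 0.
Check: H·(1, -2, 0) = (-2, 4, 0) = -2·(1, -2, 0).

-2, 0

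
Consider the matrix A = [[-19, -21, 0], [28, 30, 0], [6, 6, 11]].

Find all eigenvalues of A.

Compute the characteristic polynomial p(lambda) = det(lambda·I - A).
Expanding the 3×3 determinant: p(lambda) = lambda^3 - 22·lambda^2 + 139·lambda - 198.
Since p(9) = 0, lambda = 9 is a root.
Factor out (lambda - 9): p(lambda) = (lambda - 9)·(lambda^2 - 13·lambda + 22).
The quadratic factors as (lambda - 2)·(lambda - 11).
Eigenvalues: 2, 9, 11.

2, 9, 11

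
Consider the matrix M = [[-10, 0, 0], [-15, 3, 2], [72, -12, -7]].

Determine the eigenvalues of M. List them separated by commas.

Compute the characteristic polynomial p(lambda) = det(lambda·I - M).
Expanding along the first row, p(lambda) = lambda^3 + 14·lambda^2 + 43·lambda + 30.
Since p(-3) = 0, lambda = -3 is a root.
Factor out (lambda + 3): p(lambda) = (lambda + 3)·(lambda^2 + 11·lambda + 10).
The quadratic factors as (lambda + 10)·(lambda + 1).
Eigenvalues: -10, -3, -1.

-10, -3, -1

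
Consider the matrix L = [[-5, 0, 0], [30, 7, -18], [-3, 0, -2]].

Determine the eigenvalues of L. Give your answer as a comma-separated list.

-5, -2, 7

The characteristic polynomial is p(t) = det(tI - L).
Expanding along the first row, p(t) = t^3 - 39t - 70.
Rational-root test: t = -5 gives p(-5) = 0.
Factor out (t + 5): p(t) = (t + 5)·(t^2 - 5t - 14).
The quadratic factors as (t + 2)·(t - 7).
Eigenvalues: -5, -2, 7.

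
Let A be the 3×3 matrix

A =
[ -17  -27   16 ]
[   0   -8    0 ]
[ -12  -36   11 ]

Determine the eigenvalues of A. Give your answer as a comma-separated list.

Set up det(tI - A) = 0.
Expanding along the first row, p(t) = t^3 + 14t^2 + 53t + 40.
Rational-root test: t = -1 gives p(-1) = 0.
Factor out (t + 1): p(t) = (t + 1)·(t^2 + 13t + 40).
The quadratic factors as (t + 8)·(t + 5).
Eigenvalues: -8, -5, -1.

-8, -5, -1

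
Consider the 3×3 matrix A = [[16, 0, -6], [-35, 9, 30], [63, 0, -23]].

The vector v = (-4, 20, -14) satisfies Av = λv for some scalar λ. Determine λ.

Compute Av: A·(-4, 20, -14) = (20, -100, 70).
Since Av = λv, compare component 1: 20 = λ·-4, so λ = -5.

-5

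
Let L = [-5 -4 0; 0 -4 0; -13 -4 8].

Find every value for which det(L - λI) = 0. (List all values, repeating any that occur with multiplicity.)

-5, -4, 8

Set up det(sI - L) = 0.
Cofactor expansion gives p(s) = s^3 + s^2 - 52s - 160.
Rational-root test: s = -5 gives p(-5) = 0.
Factor out (s + 5): p(s) = (s + 5)·(s^2 - 4s - 32).
The quadratic factors as (s + 4)·(s - 8).
Eigenvalues: -5, -4, 8.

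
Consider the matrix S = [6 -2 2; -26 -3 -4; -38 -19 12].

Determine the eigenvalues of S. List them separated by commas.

Compute the characteristic polynomial p(r) = det(rI - S).
Cofactor expansion gives p(r) = r^3 - 15r^2 - 34r + 840.
Try r = -7: p(-7) = 0, so -7 is a root.
Dividing by (r + 7) leaves r^2 - 22r + 120.
The quadratic factors as (r - 10)·(r - 12).
Eigenvalues: -7, 10, 12.

-7, 10, 12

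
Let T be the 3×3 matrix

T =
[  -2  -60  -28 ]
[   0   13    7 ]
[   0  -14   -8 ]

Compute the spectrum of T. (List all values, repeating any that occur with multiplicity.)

Compute the characteristic polynomial p(t) = det(tI - T).
Cofactor expansion gives p(t) = t^3 - 3t^2 - 16t - 12.
Try t = -1: p(-1) = 0, so -1 is a root.
Factor out (t + 1): p(t) = (t + 1)·(t^2 - 4t - 12).
The quadratic factors as (t + 2)·(t - 6).
Eigenvalues: -2, -1, 6.

-2, -1, 6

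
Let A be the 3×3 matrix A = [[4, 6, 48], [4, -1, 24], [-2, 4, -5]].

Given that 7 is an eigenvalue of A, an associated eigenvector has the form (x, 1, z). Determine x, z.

2, 0

We need (A - 7I)v = 0.
A - 7I = [[-3, 6, 48], [4, -8, 24], [-2, 4, -12]].
Row 1: (-3)·x + (6)·1 + (48)·z = 0
Row 2: (4)·x + (-8)·1 + (24)·z = 0
Row 3: (-2)·x + (4)·1 + (-12)·z = 0
Solving gives x = 2, z = 0.
Check: A·(2, 1, 0) = (14, 7, 0) = 7·(2, 1, 0).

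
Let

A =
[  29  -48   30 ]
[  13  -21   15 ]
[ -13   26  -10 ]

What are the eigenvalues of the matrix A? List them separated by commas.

-10, 3, 5

Compute the characteristic polynomial p(λ) = det(λI - A).
Expanding the 3×3 determinant: p(λ) = λ^3 + 2λ^2 - 65λ + 150.
Rational-root test: λ = -10 gives p(-10) = 0.
Factor out (λ + 10): p(λ) = (λ + 10)·(λ^2 - 8λ + 15).
The quadratic factors as (λ - 3)·(λ - 5).
Eigenvalues: -10, 3, 5.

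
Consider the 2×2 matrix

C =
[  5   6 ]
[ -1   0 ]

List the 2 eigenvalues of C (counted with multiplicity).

det(C - μI) = (5 - μ)(0 - μ) - (6)·(-1) = μ^2 - 5μ + 6.
This factors as (μ - 2)·(μ - 3) = 0.
Eigenvalues: 2, 3.

2, 3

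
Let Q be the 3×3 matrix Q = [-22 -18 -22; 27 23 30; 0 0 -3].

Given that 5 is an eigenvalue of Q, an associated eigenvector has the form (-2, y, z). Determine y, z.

We need (Q - 5I)v = 0.
Q - 5I = [[-27, -18, -22], [27, 18, 30], [0, 0, -8]].
Row 1: (-27)·-2 + (-18)·y + (-22)·z = 0
Row 2: (27)·-2 + (18)·y + (30)·z = 0
Row 3: (0)·-2 + (0)·y + (-8)·z = 0
Solving gives y = 3, z = 0.
Check: Q·(-2, 3, 0) = (-10, 15, 0) = 5·(-2, 3, 0).

3, 0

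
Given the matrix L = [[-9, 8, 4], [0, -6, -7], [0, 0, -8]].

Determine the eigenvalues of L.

-9, -8, -6

L is upper triangular, so its eigenvalues are the diagonal entries.
Diagonal: -9, -6, -8.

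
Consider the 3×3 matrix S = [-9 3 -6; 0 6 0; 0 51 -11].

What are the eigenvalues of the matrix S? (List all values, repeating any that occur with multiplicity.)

-11, -9, 6

Set up det(μI - S) = 0.
Cofactor expansion gives p(μ) = μ^3 + 14μ^2 - 21μ - 594.
Rational-root test: μ = -9 gives p(-9) = 0.
Factor out (μ + 9): p(μ) = (μ + 9)·(μ^2 + 5μ - 66).
The quadratic factors as (μ + 11)·(μ - 6).
Eigenvalues: -11, -9, 6.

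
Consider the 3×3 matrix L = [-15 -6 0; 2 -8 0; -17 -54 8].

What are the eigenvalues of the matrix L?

-12, -11, 8

The characteristic polynomial is p(λ) = det(λI - L).
Cofactor expansion gives p(λ) = λ^3 + 15λ^2 - 52λ - 1056.
Rational-root test: λ = -11 gives p(-11) = 0.
Dividing by (λ + 11) leaves λ^2 + 4λ - 96.
The quadratic factors as (λ + 12)·(λ - 8).
Eigenvalues: -12, -11, 8.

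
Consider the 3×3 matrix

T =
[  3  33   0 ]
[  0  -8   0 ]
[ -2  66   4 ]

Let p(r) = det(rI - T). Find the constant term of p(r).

96

p(r) = r^3 + r^2 - 44r + 96.
The constant term is 96.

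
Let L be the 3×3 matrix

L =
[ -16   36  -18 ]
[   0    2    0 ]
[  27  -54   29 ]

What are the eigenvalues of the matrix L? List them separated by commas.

2, 2, 11

Compute the characteristic polynomial p(μ) = det(μI - L).
Expanding the 3×3 determinant: p(μ) = μ^3 - 15μ^2 + 48μ - 44.
Since p(11) = 0, μ = 11 is a root.
Factor out (μ - 11): p(μ) = (μ - 11)·(μ^2 - 4μ + 4).
The quadratic factor is (μ - 2)^2.
Eigenvalues: 2, 2, 11.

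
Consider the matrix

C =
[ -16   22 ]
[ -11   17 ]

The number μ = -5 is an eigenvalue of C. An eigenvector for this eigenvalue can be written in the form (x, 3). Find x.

We need (C + 5I)v = 0.
C + 5I = [[-11, 22], [-11, 22]].
Row 1: (-11)·x + (22)·3 = 0
Row 2: (-11)·x + (22)·3 = 0
Solving gives x = 6.
Check: C·(6, 3) = (-30, -15) = -5·(6, 3).

6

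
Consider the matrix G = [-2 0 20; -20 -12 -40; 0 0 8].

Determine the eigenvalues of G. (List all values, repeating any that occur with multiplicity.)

-12, -2, 8

Compute the characteristic polynomial p(t) = det(tI - G).
Expanding the 3×3 determinant: p(t) = t^3 + 6t^2 - 88t - 192.
Try t = 8: p(8) = 0, so 8 is a root.
Factor out (t - 8): p(t) = (t - 8)·(t^2 + 14t + 24).
The quadratic factors as (t + 12)·(t + 2).
Eigenvalues: -12, -2, 8.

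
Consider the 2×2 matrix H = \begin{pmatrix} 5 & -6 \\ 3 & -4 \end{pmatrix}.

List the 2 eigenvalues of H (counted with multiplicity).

-1, 2

det(H - rI) = (5 - r)(-4 - r) - (-6)·(3) = r^2 - r - 2.
This factors as (r + 1)·(r - 2) = 0.
Eigenvalues: -1, 2.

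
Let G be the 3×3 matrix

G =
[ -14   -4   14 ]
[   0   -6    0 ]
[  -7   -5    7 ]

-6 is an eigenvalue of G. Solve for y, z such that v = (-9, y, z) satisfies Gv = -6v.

We need (G + 6I)v = 0.
G + 6I = [[-8, -4, 14], [0, 0, 0], [-7, -5, 13]].
Row 1: (-8)·-9 + (-4)·y + (14)·z = 0
Row 2: (0)·-9 + (0)·y + (0)·z = 0
Row 3: (-7)·-9 + (-5)·y + (13)·z = 0
Solving gives y = -3, z = -6.
Check: G·(-9, -3, -6) = (54, 18, 36) = -6·(-9, -3, -6).

-3, -6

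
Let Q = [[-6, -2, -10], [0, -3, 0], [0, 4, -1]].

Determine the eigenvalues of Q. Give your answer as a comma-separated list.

-6, -3, -1

Set up det(tI - Q) = 0.
Expanding along the first row, p(t) = t^3 + 10t^2 + 27t + 18.
Try t = -3: p(-3) = 0, so -3 is a root.
Factor out (t + 3): p(t) = (t + 3)·(t^2 + 7t + 6).
The quadratic factors as (t + 6)·(t + 1).
Eigenvalues: -6, -3, -1.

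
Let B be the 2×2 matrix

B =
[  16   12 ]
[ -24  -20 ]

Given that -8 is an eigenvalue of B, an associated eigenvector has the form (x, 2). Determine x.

-1

We need (B + 8I)v = 0.
B + 8I = [[24, 12], [-24, -12]].
Row 1: (24)·x + (12)·2 = 0
Row 2: (-24)·x + (-12)·2 = 0
Solving gives x = -1.
Check: B·(-1, 2) = (8, -16) = -8·(-1, 2).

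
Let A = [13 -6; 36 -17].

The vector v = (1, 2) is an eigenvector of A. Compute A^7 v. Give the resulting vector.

(1, 2)

First find the eigenvalue: Av = (1, 2) = 1·(1, 2), so λ = 1.
Then A^7 v = λ^7·v = 1^7·(1, 2) = 1·(1, 2) = (1, 2).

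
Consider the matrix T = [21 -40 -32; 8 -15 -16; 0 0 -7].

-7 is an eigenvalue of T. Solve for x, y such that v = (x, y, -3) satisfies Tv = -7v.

-12, -6

We need (T + 7I)v = 0.
T + 7I = [[28, -40, -32], [8, -8, -16], [0, 0, 0]].
Row 1: (28)·x + (-40)·y + (-32)·-3 = 0
Row 2: (8)·x + (-8)·y + (-16)·-3 = 0
Row 3: (0)·x + (0)·y + (0)·-3 = 0
Solving gives x = -12, y = -6.
Check: T·(-12, -6, -3) = (84, 42, 21) = -7·(-12, -6, -3).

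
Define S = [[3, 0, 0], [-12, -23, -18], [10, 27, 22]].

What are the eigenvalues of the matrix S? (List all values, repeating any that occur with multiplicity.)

Compute the characteristic polynomial p(lambda) = det(lambda·I - S).
Cofactor expansion gives p(lambda) = lambda^3 - 2·lambda^2 - 23·lambda + 60.
Try lambda = 4: p(4) = 0, so 4 is a root.
Dividing by (lambda - 4) leaves lambda^2 + 2·lambda - 15.
The quadratic factors as (lambda + 5)·(lambda - 3).
Eigenvalues: -5, 3, 4.

-5, 3, 4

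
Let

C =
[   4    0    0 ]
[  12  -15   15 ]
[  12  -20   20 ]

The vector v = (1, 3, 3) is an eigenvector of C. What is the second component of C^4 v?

First find the eigenvalue: Cv = (4, 12, 12) = 4·(1, 3, 3), so λ = 4.
Then C^4 v = λ^4·v = 4^4·(1, 3, 3) = 256·(1, 3, 3) = (256, 768, 768).

768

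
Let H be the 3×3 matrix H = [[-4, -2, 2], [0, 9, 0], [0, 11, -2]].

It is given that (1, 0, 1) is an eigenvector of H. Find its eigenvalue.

-2

Compute Hv: H·(1, 0, 1) = (-2, 0, -2).
Since Hv = λv, compare component 1: -2 = λ·1, so λ = -2.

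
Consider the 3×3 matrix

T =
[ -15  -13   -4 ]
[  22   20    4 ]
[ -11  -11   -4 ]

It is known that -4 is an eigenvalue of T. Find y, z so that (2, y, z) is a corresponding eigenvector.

-2, 1

We need (T + 4I)v = 0.
T + 4I = [[-11, -13, -4], [22, 24, 4], [-11, -11, 0]].
Row 1: (-11)·2 + (-13)·y + (-4)·z = 0
Row 2: (22)·2 + (24)·y + (4)·z = 0
Row 3: (-11)·2 + (-11)·y + (0)·z = 0
Solving gives y = -2, z = 1.
Check: T·(2, -2, 1) = (-8, 8, -4) = -4·(2, -2, 1).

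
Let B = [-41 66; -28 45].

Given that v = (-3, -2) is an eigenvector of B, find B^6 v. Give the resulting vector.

First find the eigenvalue: Bv = (-9, -6) = 3·(-3, -2), so λ = 3.
Then B^6 v = λ^6·v = 3^6·(-3, -2) = 729·(-3, -2) = (-2187, -1458).

(-2187, -1458)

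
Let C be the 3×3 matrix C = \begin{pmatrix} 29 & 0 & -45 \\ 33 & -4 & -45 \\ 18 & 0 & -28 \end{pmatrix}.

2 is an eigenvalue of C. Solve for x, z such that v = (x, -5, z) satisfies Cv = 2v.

We need (C - 2I)v = 0.
C - 2I = [[27, 0, -45], [33, -6, -45], [18, 0, -30]].
Row 1: (27)·x + (0)·-5 + (-45)·z = 0
Row 2: (33)·x + (-6)·-5 + (-45)·z = 0
Row 3: (18)·x + (0)·-5 + (-30)·z = 0
Solving gives x = -5, z = -3.
Check: C·(-5, -5, -3) = (-10, -10, -6) = 2·(-5, -5, -3).

-5, -3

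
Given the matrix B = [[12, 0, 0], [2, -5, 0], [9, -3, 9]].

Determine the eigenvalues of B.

B is lower triangular, so its eigenvalues are the diagonal entries.
Diagonal: 12, -5, 9.

-5, 9, 12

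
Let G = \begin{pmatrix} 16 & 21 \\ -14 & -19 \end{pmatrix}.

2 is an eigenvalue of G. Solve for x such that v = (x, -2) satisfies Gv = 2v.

We need (G - 2I)v = 0.
G - 2I = [[14, 21], [-14, -21]].
Row 1: (14)·x + (21)·-2 = 0
Row 2: (-14)·x + (-21)·-2 = 0
Solving gives x = 3.
Check: G·(3, -2) = (6, -4) = 2·(3, -2).

3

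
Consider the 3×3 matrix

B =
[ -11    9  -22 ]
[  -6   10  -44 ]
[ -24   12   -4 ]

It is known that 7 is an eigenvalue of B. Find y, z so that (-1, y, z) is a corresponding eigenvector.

-2, 0

We need (B - 7I)v = 0.
B - 7I = [[-18, 9, -22], [-6, 3, -44], [-24, 12, -11]].
Row 1: (-18)·-1 + (9)·y + (-22)·z = 0
Row 2: (-6)·-1 + (3)·y + (-44)·z = 0
Row 3: (-24)·-1 + (12)·y + (-11)·z = 0
Solving gives y = -2, z = 0.
Check: B·(-1, -2, 0) = (-7, -14, 0) = 7·(-1, -2, 0).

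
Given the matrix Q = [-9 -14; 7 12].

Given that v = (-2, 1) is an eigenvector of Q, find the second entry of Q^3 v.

First find the eigenvalue: Qv = (4, -2) = -2·(-2, 1), so λ = -2.
Then Q^3 v = λ^3·v = (-2)^3·(-2, 1) = -8·(-2, 1) = (16, -8).

-8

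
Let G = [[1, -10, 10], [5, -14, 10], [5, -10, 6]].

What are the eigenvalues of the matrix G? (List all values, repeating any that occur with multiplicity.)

-4, -4, 1

The characteristic polynomial is p(μ) = det(μI - G).
Cofactor expansion gives p(μ) = μ^3 + 7μ^2 + 8μ - 16.
Since p(1) = 0, μ = 1 is a root.
Factor out (μ - 1): p(μ) = (μ - 1)·(μ^2 + 8μ + 16).
The quadratic factor is (μ + 4)^2.
Eigenvalues: -4, -4, 1.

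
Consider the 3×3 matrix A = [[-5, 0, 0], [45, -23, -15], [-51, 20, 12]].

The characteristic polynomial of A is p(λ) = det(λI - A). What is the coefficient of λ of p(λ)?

p(λ) = λ^3 + 16λ^2 + 79λ + 120.
The coefficient of λ is 79.

79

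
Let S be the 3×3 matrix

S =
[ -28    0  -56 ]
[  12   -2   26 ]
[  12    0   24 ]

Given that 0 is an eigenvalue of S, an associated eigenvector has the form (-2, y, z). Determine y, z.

1, 1

We need (S)v = 0.
S = [[-28, 0, -56], [12, -2, 26], [12, 0, 24]].
Row 1: (-28)·-2 + (0)·y + (-56)·z = 0
Row 2: (12)·-2 + (-2)·y + (26)·z = 0
Row 3: (12)·-2 + (0)·y + (24)·z = 0
Solving gives y = 1, z = 1.
Check: S·(-2, 1, 1) = (0, 0, 0) = 0·(-2, 1, 1).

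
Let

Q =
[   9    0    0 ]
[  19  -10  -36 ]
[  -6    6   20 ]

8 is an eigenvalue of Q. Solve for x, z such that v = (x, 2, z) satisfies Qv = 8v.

We need (Q - 8I)v = 0.
Q - 8I = [[1, 0, 0], [19, -18, -36], [-6, 6, 12]].
Row 1: (1)·x + (0)·2 + (0)·z = 0
Row 2: (19)·x + (-18)·2 + (-36)·z = 0
Row 3: (-6)·x + (6)·2 + (12)·z = 0
Solving gives x = 0, z = -1.
Check: Q·(0, 2, -1) = (0, 16, -8) = 8·(0, 2, -1).

0, -1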